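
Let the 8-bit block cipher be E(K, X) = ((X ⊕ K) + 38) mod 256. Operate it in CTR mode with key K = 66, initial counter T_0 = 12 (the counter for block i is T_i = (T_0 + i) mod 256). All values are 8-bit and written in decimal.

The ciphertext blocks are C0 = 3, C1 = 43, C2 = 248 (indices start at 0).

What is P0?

CTR decryption: S_i = E(K, T_i) where T_i is the counter for block i; P_i = C_i ⊕ S_i.
P0: T = 12, S = E(K, T) = 116; 3 ⊕ 116 = 119.

P0 = 119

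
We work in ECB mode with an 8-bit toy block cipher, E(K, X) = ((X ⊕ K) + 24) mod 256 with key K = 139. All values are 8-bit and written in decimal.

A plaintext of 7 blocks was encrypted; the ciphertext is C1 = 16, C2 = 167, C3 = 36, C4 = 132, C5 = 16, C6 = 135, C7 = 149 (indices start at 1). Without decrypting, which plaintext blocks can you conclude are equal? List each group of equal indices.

P1 = P5

ECB encrypts each block independently with the same key, so equal ciphertext blocks imply equal plaintext blocks.
C1 = C5 = 16, so P1 = P5.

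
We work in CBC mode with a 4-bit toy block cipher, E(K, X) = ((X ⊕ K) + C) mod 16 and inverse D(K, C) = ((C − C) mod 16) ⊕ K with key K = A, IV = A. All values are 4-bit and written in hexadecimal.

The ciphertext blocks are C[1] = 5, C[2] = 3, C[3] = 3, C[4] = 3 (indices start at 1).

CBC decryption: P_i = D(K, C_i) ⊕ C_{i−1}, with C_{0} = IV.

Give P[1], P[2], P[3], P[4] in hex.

P[1] = 9, P[2] = 8, P[3] = E, P[4] = E

P[1]: D(K, 5) = 3; 3 ⊕ A = 9.
P[2]: D(K, 3) = D; D ⊕ 5 = 8.
P[3]: D(K, 3) = D; D ⊕ 3 = E.
P[4]: D(K, 3) = D; D ⊕ 3 = E.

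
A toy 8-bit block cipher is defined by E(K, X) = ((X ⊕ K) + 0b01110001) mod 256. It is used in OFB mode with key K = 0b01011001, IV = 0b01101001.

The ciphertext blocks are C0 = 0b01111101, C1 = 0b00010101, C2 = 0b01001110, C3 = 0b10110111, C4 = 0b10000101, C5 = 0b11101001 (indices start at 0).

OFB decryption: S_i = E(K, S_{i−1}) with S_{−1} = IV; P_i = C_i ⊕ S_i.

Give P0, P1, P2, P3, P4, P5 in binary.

P0 = 0b11011100, P1 = 0b01111100, P2 = 0b11101111, P3 = 0b11011110, P4 = 0b00100100, P5 = 0b10000000

P0: S = E(K, 0b01101001) = 0b10100001; 0b01111101 ⊕ 0b10100001 = 0b11011100.
P1: S = E(K, 0b10100001) = 0b01101001; 0b00010101 ⊕ 0b01101001 = 0b01111100.
P2: S = E(K, 0b01101001) = 0b10100001; 0b01001110 ⊕ 0b10100001 = 0b11101111.
P3: S = E(K, 0b10100001) = 0b01101001; 0b10110111 ⊕ 0b01101001 = 0b11011110.
P4: S = E(K, 0b01101001) = 0b10100001; 0b10000101 ⊕ 0b10100001 = 0b00100100.
P5: S = E(K, 0b10100001) = 0b01101001; 0b11101001 ⊕ 0b01101001 = 0b10000000.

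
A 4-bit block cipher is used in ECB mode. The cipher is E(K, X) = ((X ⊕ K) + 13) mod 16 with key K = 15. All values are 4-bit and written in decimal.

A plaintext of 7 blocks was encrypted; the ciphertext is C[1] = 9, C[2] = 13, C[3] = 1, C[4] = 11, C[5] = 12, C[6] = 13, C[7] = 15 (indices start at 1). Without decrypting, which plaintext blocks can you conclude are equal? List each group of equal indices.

P[2] = P[6]

ECB encrypts each block independently with the same key, so equal ciphertext blocks imply equal plaintext blocks.
C[2] = C[6] = 13, so P[2] = P[6].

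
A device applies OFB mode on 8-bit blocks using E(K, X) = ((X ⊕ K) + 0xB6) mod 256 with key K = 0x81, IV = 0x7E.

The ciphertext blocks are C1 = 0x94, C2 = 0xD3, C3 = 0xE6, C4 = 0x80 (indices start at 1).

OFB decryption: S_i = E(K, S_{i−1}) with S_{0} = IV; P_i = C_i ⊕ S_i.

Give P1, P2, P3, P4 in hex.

P1: S = E(K, 0x7E) = 0xB5; 0x94 ⊕ 0xB5 = 0x21.
P2: S = E(K, 0xB5) = 0xEA; 0xD3 ⊕ 0xEA = 0x39.
P3: S = E(K, 0xEA) = 0x21; 0xE6 ⊕ 0x21 = 0xC7.
P4: S = E(K, 0x21) = 0x56; 0x80 ⊕ 0x56 = 0xD6.

P1 = 0x21, P2 = 0x39, P3 = 0xC7, P4 = 0xD6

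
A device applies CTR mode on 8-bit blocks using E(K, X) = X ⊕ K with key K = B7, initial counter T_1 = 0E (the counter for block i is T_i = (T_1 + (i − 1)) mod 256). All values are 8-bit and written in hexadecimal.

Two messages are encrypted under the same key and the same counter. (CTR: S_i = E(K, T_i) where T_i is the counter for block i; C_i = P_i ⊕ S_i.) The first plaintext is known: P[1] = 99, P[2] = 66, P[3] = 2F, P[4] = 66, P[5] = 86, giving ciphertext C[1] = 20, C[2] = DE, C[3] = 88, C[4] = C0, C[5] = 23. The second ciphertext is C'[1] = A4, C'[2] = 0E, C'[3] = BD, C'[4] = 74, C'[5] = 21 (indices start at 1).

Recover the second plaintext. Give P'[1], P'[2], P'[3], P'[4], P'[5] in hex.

In CTR with a reused counter, both messages share the same keystream S_i, so C_i ⊕ C'_i = P_i ⊕ P'_i and thus P'_i = P_i ⊕ C_i ⊕ C'_i.
P'[1]: 99 ⊕ 20 ⊕ A4 = 1D.
P'[2]: 66 ⊕ DE ⊕ 0E = B6.
P'[3]: 2F ⊕ 88 ⊕ BD = 1A.
P'[4]: 66 ⊕ C0 ⊕ 74 = D2.
P'[5]: 86 ⊕ 23 ⊕ 21 = 84.

P'[1] = 1D, P'[2] = B6, P'[3] = 1A, P'[4] = D2, P'[5] = 84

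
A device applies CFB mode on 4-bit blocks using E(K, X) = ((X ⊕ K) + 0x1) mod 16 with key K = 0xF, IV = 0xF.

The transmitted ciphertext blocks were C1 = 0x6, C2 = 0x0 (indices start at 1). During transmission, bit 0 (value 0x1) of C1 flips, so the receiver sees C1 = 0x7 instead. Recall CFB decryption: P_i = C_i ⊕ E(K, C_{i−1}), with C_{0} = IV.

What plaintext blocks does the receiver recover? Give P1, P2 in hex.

P1 = 0x6, P2 = 0x9

Only C1 changed, to 0x7. In CFB, a change in C_i flips the same bit in P_i and garbles P_{i+1}. Decrypting the received ciphertext:
P1: E(K, 0xF) = 0x1; 0x7 ⊕ 0x1 = 0x6.
P2: E(K, 0x7) = 0x9; 0x0 ⊕ 0x9 = 0x9.
Blocks that differ from the original plaintext: P1, P2.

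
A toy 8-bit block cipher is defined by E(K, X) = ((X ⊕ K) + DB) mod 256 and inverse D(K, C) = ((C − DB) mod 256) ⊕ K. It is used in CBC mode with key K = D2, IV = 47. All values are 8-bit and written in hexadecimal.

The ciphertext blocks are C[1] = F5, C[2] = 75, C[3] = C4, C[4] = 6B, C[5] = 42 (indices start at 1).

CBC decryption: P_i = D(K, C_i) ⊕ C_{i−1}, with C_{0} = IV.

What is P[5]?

P[5] = DE

P[5]: D(K, 42) = B5; B5 ⊕ 6B = DE.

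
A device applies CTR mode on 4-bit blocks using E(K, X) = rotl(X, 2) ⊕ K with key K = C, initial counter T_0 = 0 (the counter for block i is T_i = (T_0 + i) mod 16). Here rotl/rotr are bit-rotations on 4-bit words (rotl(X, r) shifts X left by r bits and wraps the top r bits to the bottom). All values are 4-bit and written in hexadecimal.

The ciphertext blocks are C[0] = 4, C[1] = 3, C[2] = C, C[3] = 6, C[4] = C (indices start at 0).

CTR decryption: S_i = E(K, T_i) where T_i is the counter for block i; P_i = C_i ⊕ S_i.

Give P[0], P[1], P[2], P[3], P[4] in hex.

P[0]: T = 0, S = E(K, T) = C; 4 ⊕ C = 8.
P[1]: T = 1, S = E(K, T) = 8; 3 ⊕ 8 = B.
P[2]: T = 2, S = E(K, T) = 4; C ⊕ 4 = 8.
P[3]: T = 3, S = E(K, T) = 0; 6 ⊕ 0 = 6.
P[4]: T = 4, S = E(K, T) = D; C ⊕ D = 1.

P[0] = 8, P[1] = B, P[2] = 8, P[3] = 6, P[4] = 1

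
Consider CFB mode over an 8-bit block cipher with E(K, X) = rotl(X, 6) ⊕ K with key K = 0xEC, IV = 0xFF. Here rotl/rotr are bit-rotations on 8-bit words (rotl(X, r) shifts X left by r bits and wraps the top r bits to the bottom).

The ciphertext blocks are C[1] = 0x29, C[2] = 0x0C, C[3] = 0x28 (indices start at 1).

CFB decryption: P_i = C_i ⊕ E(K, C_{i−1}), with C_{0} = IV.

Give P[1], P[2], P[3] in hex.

P[1]: E(K, 0xFF) = 0x13; 0x29 ⊕ 0x13 = 0x3A.
P[2]: E(K, 0x29) = 0xA6; 0x0C ⊕ 0xA6 = 0xAA.
P[3]: E(K, 0x0C) = 0xEF; 0x28 ⊕ 0xEF = 0xC7.

P[1] = 0x3A, P[2] = 0xAA, P[3] = 0xC7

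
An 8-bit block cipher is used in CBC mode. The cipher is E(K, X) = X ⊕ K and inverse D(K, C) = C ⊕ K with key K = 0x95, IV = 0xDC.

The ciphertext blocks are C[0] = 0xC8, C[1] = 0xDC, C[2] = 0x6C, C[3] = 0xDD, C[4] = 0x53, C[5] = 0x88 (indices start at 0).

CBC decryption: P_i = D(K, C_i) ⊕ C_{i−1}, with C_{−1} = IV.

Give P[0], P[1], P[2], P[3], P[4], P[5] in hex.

P[0] = 0x81, P[1] = 0x81, P[2] = 0x25, P[3] = 0x24, P[4] = 0x1B, P[5] = 0x4E

P[0]: D(K, 0xC8) = 0x5D; 0x5D ⊕ 0xDC = 0x81.
P[1]: D(K, 0xDC) = 0x49; 0x49 ⊕ 0xC8 = 0x81.
P[2]: D(K, 0x6C) = 0xF9; 0xF9 ⊕ 0xDC = 0x25.
P[3]: D(K, 0xDD) = 0x48; 0x48 ⊕ 0x6C = 0x24.
P[4]: D(K, 0x53) = 0xC6; 0xC6 ⊕ 0xDD = 0x1B.
P[5]: D(K, 0x88) = 0x1D; 0x1D ⊕ 0x53 = 0x4E.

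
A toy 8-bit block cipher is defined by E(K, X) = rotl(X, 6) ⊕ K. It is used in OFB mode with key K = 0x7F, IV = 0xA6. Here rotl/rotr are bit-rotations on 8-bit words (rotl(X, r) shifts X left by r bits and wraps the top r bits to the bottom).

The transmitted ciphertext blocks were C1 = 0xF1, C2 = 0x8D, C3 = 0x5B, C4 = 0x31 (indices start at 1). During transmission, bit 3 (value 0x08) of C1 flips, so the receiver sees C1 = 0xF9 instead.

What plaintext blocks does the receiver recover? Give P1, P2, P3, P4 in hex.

OFB decryption: S_i = E(K, S_{i−1}) with S_{0} = IV; P_i = C_i ⊕ S_i.
Only C1 changed, to 0xF9. In OFB, a change in C_i flips the same bit in P_i only; the keystream is unaffected. Decrypting the received ciphertext:
P1: S = E(K, 0xA6) = 0xD6; 0xF9 ⊕ 0xD6 = 0x2F.
P2: S = E(K, 0xD6) = 0xCA; 0x8D ⊕ 0xCA = 0x47.
P3: S = E(K, 0xCA) = 0xCD; 0x5B ⊕ 0xCD = 0x96.
P4: S = E(K, 0xCD) = 0x0C; 0x31 ⊕ 0x0C = 0x3D.
Blocks that differ from the original plaintext: P1.

P1 = 0x2F, P2 = 0x47, P3 = 0x96, P4 = 0x3D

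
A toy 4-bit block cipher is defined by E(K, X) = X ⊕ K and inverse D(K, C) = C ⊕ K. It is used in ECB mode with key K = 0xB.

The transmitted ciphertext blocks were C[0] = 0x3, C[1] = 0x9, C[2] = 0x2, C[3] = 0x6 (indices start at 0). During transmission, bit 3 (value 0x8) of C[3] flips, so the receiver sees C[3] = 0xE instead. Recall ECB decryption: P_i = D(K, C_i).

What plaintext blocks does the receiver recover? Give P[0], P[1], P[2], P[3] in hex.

P[0] = 0x8, P[1] = 0x2, P[2] = 0x9, P[3] = 0x5

Only C[3] changed, to 0xE. In ECB, a change in C_i affects only P_i. Decrypting the received ciphertext:
P[0]: D(K, 0x3) = 0x8.
P[1]: D(K, 0x9) = 0x2.
P[2]: D(K, 0x2) = 0x9.
P[3]: D(K, 0xE) = 0x5.
Blocks that differ from the original plaintext: P[3].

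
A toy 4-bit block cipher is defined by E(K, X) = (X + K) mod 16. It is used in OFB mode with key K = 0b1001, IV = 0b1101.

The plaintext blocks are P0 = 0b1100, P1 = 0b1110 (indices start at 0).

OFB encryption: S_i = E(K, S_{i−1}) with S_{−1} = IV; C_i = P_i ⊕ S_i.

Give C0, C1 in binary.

C0 = 0b1010, C1 = 0b0001

C0: S = E(K, 0b1101) = 0b0110; 0b1100 ⊕ 0b0110 = 0b1010.
C1: S = E(K, 0b0110) = 0b1111; 0b1110 ⊕ 0b1111 = 0b0001.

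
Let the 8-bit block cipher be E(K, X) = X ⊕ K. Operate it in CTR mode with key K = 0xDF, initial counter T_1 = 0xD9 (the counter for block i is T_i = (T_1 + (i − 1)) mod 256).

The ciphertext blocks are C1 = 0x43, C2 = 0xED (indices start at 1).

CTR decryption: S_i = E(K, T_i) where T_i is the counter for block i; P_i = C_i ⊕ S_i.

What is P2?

P2 = 0xE8

P2: T = 0xDA, S = E(K, T) = 0x05; 0xED ⊕ 0x05 = 0xE8.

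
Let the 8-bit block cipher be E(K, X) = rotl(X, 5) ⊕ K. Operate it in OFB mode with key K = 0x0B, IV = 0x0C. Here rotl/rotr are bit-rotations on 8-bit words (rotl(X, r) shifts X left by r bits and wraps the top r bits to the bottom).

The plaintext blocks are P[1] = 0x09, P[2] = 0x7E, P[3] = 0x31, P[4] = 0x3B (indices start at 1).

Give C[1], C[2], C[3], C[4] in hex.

C[1] = 0x83, C[2] = 0x24, C[3] = 0x71, C[4] = 0x38

OFB encryption: S_i = E(K, S_{i−1}) with S_{0} = IV; C_i = P_i ⊕ S_i.
C[1]: S = E(K, 0x0C) = 0x8A; 0x09 ⊕ 0x8A = 0x83.
C[2]: S = E(K, 0x8A) = 0x5A; 0x7E ⊕ 0x5A = 0x24.
C[3]: S = E(K, 0x5A) = 0x40; 0x31 ⊕ 0x40 = 0x71.
C[4]: S = E(K, 0x40) = 0x03; 0x3B ⊕ 0x03 = 0x38.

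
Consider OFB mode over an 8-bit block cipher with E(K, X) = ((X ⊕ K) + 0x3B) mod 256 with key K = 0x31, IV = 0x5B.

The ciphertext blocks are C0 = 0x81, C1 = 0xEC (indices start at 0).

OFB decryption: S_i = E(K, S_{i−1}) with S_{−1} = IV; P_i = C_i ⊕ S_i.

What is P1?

P1 = 0x23

P0: S = E(K, 0x5B) = 0xA5; 0x81 ⊕ 0xA5 = 0x24.
P1: S = E(K, 0xA5) = 0xCF; 0xEC ⊕ 0xCF = 0x23.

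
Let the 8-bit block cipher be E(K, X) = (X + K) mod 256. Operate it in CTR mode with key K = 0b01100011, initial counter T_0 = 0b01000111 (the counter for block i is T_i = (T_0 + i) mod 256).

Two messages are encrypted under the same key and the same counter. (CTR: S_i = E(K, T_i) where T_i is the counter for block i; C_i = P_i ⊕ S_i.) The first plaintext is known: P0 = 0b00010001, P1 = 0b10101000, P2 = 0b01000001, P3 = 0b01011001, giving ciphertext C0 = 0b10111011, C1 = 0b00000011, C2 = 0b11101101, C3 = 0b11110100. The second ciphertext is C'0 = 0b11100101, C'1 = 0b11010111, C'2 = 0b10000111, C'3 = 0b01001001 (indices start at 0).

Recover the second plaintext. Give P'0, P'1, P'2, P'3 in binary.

In CTR with a reused counter, both messages share the same keystream S_i, so C_i ⊕ C'_i = P_i ⊕ P'_i and thus P'_i = P_i ⊕ C_i ⊕ C'_i.
P'0: 0b00010001 ⊕ 0b10111011 ⊕ 0b11100101 = 0b01001111.
P'1: 0b10101000 ⊕ 0b00000011 ⊕ 0b11010111 = 0b01111100.
P'2: 0b01000001 ⊕ 0b11101101 ⊕ 0b10000111 = 0b00101011.
P'3: 0b01011001 ⊕ 0b11110100 ⊕ 0b01001001 = 0b11100100.

P'0 = 0b01001111, P'1 = 0b01111100, P'2 = 0b00101011, P'3 = 0b11100100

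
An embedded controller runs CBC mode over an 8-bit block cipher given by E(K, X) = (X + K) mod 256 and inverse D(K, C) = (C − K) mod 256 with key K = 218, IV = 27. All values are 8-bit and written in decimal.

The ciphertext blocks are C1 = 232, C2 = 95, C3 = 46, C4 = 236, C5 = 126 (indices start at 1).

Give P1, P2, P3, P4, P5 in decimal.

CBC decryption: P_i = D(K, C_i) ⊕ C_{i−1}, with C_{0} = IV.
P1: D(K, 232) = 14; 14 ⊕ 27 = 21.
P2: D(K, 95) = 133; 133 ⊕ 232 = 109.
P3: D(K, 46) = 84; 84 ⊕ 95 = 11.
P4: D(K, 236) = 18; 18 ⊕ 46 = 60.
P5: D(K, 126) = 164; 164 ⊕ 236 = 72.

P1 = 21, P2 = 109, P3 = 11, P4 = 60, P5 = 72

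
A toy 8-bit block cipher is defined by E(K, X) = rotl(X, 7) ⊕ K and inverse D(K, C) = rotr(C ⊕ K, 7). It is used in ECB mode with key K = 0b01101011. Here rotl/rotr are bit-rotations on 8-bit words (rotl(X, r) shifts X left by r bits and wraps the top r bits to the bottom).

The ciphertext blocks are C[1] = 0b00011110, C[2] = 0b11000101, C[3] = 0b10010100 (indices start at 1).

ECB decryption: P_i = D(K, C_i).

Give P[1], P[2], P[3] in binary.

P[1] = 0b11101010, P[2] = 0b01011101, P[3] = 0b11111111

P[1]: D(K, 0b00011110) = 0b11101010.
P[2]: D(K, 0b11000101) = 0b01011101.
P[3]: D(K, 0b10010100) = 0b11111111.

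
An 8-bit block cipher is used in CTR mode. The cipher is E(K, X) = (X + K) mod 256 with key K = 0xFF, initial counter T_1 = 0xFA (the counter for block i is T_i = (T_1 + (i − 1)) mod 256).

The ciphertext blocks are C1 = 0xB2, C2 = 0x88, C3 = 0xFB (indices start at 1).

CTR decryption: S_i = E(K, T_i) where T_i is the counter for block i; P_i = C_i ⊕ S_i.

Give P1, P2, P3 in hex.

P1 = 0x4B, P2 = 0x72, P3 = 0x00

P1: T = 0xFA, S = E(K, T) = 0xF9; 0xB2 ⊕ 0xF9 = 0x4B.
P2: T = 0xFB, S = E(K, T) = 0xFA; 0x88 ⊕ 0xFA = 0x72.
P3: T = 0xFC, S = E(K, T) = 0xFB; 0xFB ⊕ 0xFB = 0x00.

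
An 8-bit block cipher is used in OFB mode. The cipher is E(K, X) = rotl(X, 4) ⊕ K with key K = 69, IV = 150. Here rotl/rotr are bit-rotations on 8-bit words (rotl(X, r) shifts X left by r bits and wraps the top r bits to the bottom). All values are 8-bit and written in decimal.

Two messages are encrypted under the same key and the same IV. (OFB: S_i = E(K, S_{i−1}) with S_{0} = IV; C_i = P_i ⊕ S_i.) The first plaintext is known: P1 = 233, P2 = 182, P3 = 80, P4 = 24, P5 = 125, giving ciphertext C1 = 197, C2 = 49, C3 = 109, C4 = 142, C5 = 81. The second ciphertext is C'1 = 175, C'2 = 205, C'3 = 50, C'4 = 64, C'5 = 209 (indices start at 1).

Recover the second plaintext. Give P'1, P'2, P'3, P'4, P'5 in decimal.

In OFB with a reused IV, both messages share the same keystream S_i, so C_i ⊕ C'_i = P_i ⊕ P'_i and thus P'_i = P_i ⊕ C_i ⊕ C'_i.
P'1: 233 ⊕ 197 ⊕ 175 = 131.
P'2: 182 ⊕ 49 ⊕ 205 = 74.
P'3: 80 ⊕ 109 ⊕ 50 = 15.
P'4: 24 ⊕ 142 ⊕ 64 = 214.
P'5: 125 ⊕ 81 ⊕ 209 = 253.

P'1 = 131, P'2 = 74, P'3 = 15, P'4 = 214, P'5 = 253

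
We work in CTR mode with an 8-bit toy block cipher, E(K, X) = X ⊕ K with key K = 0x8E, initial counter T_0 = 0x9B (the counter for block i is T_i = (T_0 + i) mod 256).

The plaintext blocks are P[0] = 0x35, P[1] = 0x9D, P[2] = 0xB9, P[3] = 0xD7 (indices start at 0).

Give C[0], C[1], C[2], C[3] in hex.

CTR encryption: S_i = E(K, T_i) where T_i is the counter for block i; C_i = P_i ⊕ S_i.
C[0]: T = 0x9B, S = E(K, T) = 0x15; 0x35 ⊕ 0x15 = 0x20.
C[1]: T = 0x9C, S = E(K, T) = 0x12; 0x9D ⊕ 0x12 = 0x8F.
C[2]: T = 0x9D, S = E(K, T) = 0x13; 0xB9 ⊕ 0x13 = 0xAA.
C[3]: T = 0x9E, S = E(K, T) = 0x10; 0xD7 ⊕ 0x10 = 0xC7.

C[0] = 0x20, C[1] = 0x8F, C[2] = 0xAA, C[3] = 0xC7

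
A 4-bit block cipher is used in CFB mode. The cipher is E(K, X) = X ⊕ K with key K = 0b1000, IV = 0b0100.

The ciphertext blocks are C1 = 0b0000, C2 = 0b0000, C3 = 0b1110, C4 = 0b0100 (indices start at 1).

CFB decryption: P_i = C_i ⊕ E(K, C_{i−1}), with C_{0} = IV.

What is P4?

P4 = 0b0010

P4: E(K, 0b1110) = 0b0110; 0b0100 ⊕ 0b0110 = 0b0010.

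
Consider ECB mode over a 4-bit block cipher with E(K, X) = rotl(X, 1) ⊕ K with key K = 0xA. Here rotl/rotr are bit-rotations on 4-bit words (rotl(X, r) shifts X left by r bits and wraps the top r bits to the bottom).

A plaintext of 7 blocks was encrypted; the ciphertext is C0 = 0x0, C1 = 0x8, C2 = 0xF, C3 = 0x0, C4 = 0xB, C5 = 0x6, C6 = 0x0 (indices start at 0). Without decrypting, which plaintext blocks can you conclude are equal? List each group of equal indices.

ECB encrypts each block independently with the same key, so equal ciphertext blocks imply equal plaintext blocks.
C0 = C3 = C6 = 0x0, so P0 = P3 = P6.

P0 = P3 = P6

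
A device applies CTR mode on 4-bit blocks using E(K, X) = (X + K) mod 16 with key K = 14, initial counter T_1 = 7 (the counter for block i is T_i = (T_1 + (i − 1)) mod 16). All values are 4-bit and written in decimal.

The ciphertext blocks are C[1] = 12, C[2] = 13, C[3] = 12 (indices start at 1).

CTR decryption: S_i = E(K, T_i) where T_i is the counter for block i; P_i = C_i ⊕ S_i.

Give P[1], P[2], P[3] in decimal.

P[1]: T = 7, S = E(K, T) = 5; 12 ⊕ 5 = 9.
P[2]: T = 8, S = E(K, T) = 6; 13 ⊕ 6 = 11.
P[3]: T = 9, S = E(K, T) = 7; 12 ⊕ 7 = 11.

P[1] = 9, P[2] = 11, P[3] = 11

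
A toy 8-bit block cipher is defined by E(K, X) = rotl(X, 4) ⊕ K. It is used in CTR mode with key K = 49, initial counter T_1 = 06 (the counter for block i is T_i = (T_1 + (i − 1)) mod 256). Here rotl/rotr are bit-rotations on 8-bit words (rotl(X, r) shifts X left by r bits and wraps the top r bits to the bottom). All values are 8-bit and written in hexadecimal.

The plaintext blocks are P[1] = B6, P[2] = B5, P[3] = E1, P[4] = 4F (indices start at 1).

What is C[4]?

C[4] = 96

CTR encryption: S_i = E(K, T_i) where T_i is the counter for block i; C_i = P_i ⊕ S_i.
C[1]: T = 06, S = E(K, T) = 29; B6 ⊕ 29 = 9F.
C[2]: T = 07, S = E(K, T) = 39; B5 ⊕ 39 = 8C.
C[3]: T = 08, S = E(K, T) = C9; E1 ⊕ C9 = 28.
C[4]: T = 09, S = E(K, T) = D9; 4F ⊕ D9 = 96.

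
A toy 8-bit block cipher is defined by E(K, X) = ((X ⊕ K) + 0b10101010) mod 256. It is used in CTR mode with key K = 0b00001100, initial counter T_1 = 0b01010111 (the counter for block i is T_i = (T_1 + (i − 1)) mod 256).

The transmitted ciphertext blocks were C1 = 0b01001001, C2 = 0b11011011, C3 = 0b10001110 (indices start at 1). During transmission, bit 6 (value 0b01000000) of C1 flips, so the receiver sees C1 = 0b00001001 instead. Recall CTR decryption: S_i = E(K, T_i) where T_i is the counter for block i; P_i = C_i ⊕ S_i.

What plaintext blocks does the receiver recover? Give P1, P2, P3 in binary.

P1 = 0b00001100, P2 = 0b00100101, P3 = 0b01110001

Only C1 changed, to 0b00001001. In CTR, a change in C_i flips the same bit in P_i only; the keystream is unaffected. Decrypting the received ciphertext:
P1: T = 0b01010111, S = E(K, T) = 0b00000101; 0b00001001 ⊕ 0b00000101 = 0b00001100.
P2: T = 0b01011000, S = E(K, T) = 0b11111110; 0b11011011 ⊕ 0b11111110 = 0b00100101.
P3: T = 0b01011001, S = E(K, T) = 0b11111111; 0b10001110 ⊕ 0b11111111 = 0b01110001.
Blocks that differ from the original plaintext: P1.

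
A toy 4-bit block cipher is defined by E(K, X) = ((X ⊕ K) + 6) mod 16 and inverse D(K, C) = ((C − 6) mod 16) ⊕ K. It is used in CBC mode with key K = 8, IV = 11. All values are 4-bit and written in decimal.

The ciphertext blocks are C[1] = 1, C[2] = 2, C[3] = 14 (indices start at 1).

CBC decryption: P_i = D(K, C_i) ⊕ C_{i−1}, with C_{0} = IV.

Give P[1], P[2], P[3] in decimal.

P[1] = 8, P[2] = 5, P[3] = 2

P[1]: D(K, 1) = 3; 3 ⊕ 11 = 8.
P[2]: D(K, 2) = 4; 4 ⊕ 1 = 5.
P[3]: D(K, 14) = 0; 0 ⊕ 2 = 2.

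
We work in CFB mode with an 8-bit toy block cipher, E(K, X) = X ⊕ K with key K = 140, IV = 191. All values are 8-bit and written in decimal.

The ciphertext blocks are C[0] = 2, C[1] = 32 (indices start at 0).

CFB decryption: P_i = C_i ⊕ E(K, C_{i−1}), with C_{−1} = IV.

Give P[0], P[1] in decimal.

P[0]: E(K, 191) = 51; 2 ⊕ 51 = 49.
P[1]: E(K, 2) = 142; 32 ⊕ 142 = 174.

P[0] = 49, P[1] = 174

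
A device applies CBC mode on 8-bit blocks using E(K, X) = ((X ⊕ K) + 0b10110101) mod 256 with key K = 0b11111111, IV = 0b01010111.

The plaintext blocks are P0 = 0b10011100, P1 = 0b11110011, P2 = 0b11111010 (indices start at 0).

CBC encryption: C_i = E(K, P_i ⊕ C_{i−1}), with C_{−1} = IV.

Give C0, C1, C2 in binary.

C0: P0 ⊕ 0b01010111 = 0b11001011; E(K, 0b11001011) = 0b11101001.
C1: P1 ⊕ 0b11101001 = 0b00011010; E(K, 0b00011010) = 0b10011010.
C2: P2 ⊕ 0b10011010 = 0b01100000; E(K, 0b01100000) = 0b01010100.

C0 = 0b11101001, C1 = 0b10011010, C2 = 0b01010100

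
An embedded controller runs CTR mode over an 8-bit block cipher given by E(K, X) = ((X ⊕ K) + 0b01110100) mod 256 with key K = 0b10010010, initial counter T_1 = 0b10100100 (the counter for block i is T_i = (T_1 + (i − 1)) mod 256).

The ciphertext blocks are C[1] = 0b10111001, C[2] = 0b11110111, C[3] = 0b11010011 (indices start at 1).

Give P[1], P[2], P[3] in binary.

CTR decryption: S_i = E(K, T_i) where T_i is the counter for block i; P_i = C_i ⊕ S_i.
P[1]: T = 0b10100100, S = E(K, T) = 0b10101010; 0b10111001 ⊕ 0b10101010 = 0b00010011.
P[2]: T = 0b10100101, S = E(K, T) = 0b10101011; 0b11110111 ⊕ 0b10101011 = 0b01011100.
P[3]: T = 0b10100110, S = E(K, T) = 0b10101000; 0b11010011 ⊕ 0b10101000 = 0b01111011.

P[1] = 0b00010011, P[2] = 0b01011100, P[3] = 0b01111011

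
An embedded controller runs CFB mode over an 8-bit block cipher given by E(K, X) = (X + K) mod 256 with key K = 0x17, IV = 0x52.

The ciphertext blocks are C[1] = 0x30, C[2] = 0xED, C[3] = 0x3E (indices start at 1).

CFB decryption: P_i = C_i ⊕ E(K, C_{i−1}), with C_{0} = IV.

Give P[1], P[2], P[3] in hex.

P[1]: E(K, 0x52) = 0x69; 0x30 ⊕ 0x69 = 0x59.
P[2]: E(K, 0x30) = 0x47; 0xED ⊕ 0x47 = 0xAA.
P[3]: E(K, 0xED) = 0x04; 0x3E ⊕ 0x04 = 0x3A.

P[1] = 0x59, P[2] = 0xAA, P[3] = 0x3A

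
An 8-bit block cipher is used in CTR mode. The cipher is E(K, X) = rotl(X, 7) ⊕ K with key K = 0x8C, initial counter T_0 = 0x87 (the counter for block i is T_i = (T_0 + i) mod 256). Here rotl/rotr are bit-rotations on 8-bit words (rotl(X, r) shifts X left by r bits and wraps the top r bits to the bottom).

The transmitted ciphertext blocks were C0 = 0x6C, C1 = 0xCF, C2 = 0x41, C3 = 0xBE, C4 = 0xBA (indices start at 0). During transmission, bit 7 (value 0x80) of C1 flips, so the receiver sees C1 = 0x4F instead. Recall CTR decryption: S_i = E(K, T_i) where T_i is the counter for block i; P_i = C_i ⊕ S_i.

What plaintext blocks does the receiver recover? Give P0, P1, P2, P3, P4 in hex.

P0 = 0x23, P1 = 0x87, P2 = 0x09, P3 = 0x77, P4 = 0xF3

Only C1 changed, to 0x4F. In CTR, a change in C_i flips the same bit in P_i only; the keystream is unaffected. Decrypting the received ciphertext:
P0: T = 0x87, S = E(K, T) = 0x4F; 0x6C ⊕ 0x4F = 0x23.
P1: T = 0x88, S = E(K, T) = 0xC8; 0x4F ⊕ 0xC8 = 0x87.
P2: T = 0x89, S = E(K, T) = 0x48; 0x41 ⊕ 0x48 = 0x09.
P3: T = 0x8A, S = E(K, T) = 0xC9; 0xBE ⊕ 0xC9 = 0x77.
P4: T = 0x8B, S = E(K, T) = 0x49; 0xBA ⊕ 0x49 = 0xF3.
Blocks that differ from the original plaintext: P1.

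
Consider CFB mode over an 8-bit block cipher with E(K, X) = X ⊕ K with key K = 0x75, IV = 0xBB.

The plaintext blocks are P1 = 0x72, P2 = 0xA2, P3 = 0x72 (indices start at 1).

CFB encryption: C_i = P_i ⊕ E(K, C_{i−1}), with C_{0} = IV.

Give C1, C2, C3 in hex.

C1: E(K, 0xBB) = 0xCE; 0x72 ⊕ 0xCE = 0xBC.
C2: E(K, 0xBC) = 0xC9; 0xA2 ⊕ 0xC9 = 0x6B.
C3: E(K, 0x6B) = 0x1E; 0x72 ⊕ 0x1E = 0x6C.

C1 = 0xBC, C2 = 0x6B, C3 = 0x6C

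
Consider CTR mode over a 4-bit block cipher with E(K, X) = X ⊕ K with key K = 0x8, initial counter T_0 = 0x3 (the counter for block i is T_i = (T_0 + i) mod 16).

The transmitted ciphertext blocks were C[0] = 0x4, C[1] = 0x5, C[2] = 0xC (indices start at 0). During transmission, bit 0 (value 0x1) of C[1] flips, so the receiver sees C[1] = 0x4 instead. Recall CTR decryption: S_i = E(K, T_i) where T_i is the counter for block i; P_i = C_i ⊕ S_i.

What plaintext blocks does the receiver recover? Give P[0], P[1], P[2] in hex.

Only C[1] changed, to 0x4. In CTR, a change in C_i flips the same bit in P_i only; the keystream is unaffected. Decrypting the received ciphertext:
P[0]: T = 0x3, S = E(K, T) = 0xB; 0x4 ⊕ 0xB = 0xF.
P[1]: T = 0x4, S = E(K, T) = 0xC; 0x4 ⊕ 0xC = 0x8.
P[2]: T = 0x5, S = E(K, T) = 0xD; 0xC ⊕ 0xD = 0x1.
Blocks that differ from the original plaintext: P[1].

P[0] = 0xF, P[1] = 0x8, P[2] = 0x1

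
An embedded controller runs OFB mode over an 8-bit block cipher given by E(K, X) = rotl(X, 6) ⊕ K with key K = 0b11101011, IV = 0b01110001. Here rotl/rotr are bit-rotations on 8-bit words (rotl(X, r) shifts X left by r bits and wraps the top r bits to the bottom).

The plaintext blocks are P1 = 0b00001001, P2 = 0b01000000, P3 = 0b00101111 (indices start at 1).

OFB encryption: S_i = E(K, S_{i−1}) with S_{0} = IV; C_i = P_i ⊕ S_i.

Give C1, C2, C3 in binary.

C1: S = E(K, 0b01110001) = 0b10110111; 0b00001001 ⊕ 0b10110111 = 0b10111110.
C2: S = E(K, 0b10110111) = 0b00000110; 0b01000000 ⊕ 0b00000110 = 0b01000110.
C3: S = E(K, 0b00000110) = 0b01101010; 0b00101111 ⊕ 0b01101010 = 0b01000101.

C1 = 0b10111110, C2 = 0b01000110, C3 = 0b01000101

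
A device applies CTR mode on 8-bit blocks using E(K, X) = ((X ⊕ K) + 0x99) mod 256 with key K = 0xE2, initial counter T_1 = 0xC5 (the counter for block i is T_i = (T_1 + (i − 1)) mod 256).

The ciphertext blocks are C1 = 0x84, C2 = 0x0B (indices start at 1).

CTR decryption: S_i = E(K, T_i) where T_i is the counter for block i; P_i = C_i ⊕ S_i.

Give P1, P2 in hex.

P1 = 0x44, P2 = 0xB6

P1: T = 0xC5, S = E(K, T) = 0xC0; 0x84 ⊕ 0xC0 = 0x44.
P2: T = 0xC6, S = E(K, T) = 0xBD; 0x0B ⊕ 0xBD = 0xB6.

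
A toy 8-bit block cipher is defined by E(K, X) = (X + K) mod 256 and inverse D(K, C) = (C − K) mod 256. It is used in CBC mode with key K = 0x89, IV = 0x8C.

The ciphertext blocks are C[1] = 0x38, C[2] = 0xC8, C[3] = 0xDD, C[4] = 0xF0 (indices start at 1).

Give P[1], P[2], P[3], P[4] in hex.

CBC decryption: P_i = D(K, C_i) ⊕ C_{i−1}, with C_{0} = IV.
P[1]: D(K, 0x38) = 0xAF; 0xAF ⊕ 0x8C = 0x23.
P[2]: D(K, 0xC8) = 0x3F; 0x3F ⊕ 0x38 = 0x07.
P[3]: D(K, 0xDD) = 0x54; 0x54 ⊕ 0xC8 = 0x9C.
P[4]: D(K, 0xF0) = 0x67; 0x67 ⊕ 0xDD = 0xBA.

P[1] = 0x23, P[2] = 0x07, P[3] = 0x9C, P[4] = 0xBA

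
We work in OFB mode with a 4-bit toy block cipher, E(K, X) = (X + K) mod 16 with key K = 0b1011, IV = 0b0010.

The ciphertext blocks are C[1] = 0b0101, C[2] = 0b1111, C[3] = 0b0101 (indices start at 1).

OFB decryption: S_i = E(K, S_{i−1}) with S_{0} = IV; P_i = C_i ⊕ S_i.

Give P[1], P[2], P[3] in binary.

P[1]: S = E(K, 0b0010) = 0b1101; 0b0101 ⊕ 0b1101 = 0b1000.
P[2]: S = E(K, 0b1101) = 0b1000; 0b1111 ⊕ 0b1000 = 0b0111.
P[3]: S = E(K, 0b1000) = 0b0011; 0b0101 ⊕ 0b0011 = 0b0110.

P[1] = 0b1000, P[2] = 0b0111, P[3] = 0b0110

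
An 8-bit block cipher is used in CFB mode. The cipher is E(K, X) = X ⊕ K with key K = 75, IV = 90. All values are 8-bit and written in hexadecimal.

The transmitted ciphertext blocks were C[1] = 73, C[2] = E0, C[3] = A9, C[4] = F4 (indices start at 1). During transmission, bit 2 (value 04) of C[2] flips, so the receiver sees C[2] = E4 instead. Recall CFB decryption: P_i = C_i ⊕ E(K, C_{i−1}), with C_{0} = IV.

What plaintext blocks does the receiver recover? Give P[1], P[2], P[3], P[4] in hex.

P[1] = 96, P[2] = E2, P[3] = 38, P[4] = 28

Only C[2] changed, to E4. In CFB, a change in C_i flips the same bit in P_i and garbles P_{i+1}. Decrypting the received ciphertext:
P[1]: E(K, 90) = E5; 73 ⊕ E5 = 96.
P[2]: E(K, 73) = 06; E4 ⊕ 06 = E2.
P[3]: E(K, E4) = 91; A9 ⊕ 91 = 38.
P[4]: E(K, A9) = DC; F4 ⊕ DC = 28.
Blocks that differ from the original plaintext: P[2], P[3].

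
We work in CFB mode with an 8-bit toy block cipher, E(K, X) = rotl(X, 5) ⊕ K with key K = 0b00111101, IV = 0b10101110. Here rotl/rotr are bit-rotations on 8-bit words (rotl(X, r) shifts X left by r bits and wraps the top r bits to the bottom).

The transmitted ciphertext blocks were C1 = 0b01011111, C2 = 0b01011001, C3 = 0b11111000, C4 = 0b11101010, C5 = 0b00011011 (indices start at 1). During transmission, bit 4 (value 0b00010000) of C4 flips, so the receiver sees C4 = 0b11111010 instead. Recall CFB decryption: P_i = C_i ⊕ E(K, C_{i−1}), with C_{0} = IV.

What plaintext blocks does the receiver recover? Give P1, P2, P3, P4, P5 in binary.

P1 = 0b10110111, P2 = 0b10001111, P3 = 0b11101110, P4 = 0b11011000, P5 = 0b01111001

Only C4 changed, to 0b11111010. In CFB, a change in C_i flips the same bit in P_i and garbles P_{i+1}. Decrypting the received ciphertext:
P1: E(K, 0b10101110) = 0b11101000; 0b01011111 ⊕ 0b11101000 = 0b10110111.
P2: E(K, 0b01011111) = 0b11010110; 0b01011001 ⊕ 0b11010110 = 0b10001111.
P3: E(K, 0b01011001) = 0b00010110; 0b11111000 ⊕ 0b00010110 = 0b11101110.
P4: E(K, 0b11111000) = 0b00100010; 0b11111010 ⊕ 0b00100010 = 0b11011000.
P5: E(K, 0b11111010) = 0b01100010; 0b00011011 ⊕ 0b01100010 = 0b01111001.
Blocks that differ from the original plaintext: P4, P5.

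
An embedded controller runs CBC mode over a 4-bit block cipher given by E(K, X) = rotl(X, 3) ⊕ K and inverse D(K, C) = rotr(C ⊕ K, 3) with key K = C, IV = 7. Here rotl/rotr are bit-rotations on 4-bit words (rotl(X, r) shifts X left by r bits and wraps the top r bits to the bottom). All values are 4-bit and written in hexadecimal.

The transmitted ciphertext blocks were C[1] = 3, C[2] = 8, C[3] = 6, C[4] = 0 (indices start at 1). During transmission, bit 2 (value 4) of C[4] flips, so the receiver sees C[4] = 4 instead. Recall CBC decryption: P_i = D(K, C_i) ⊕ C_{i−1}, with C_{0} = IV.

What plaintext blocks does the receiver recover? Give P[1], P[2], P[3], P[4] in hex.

P[1] = 8, P[2] = B, P[3] = D, P[4] = 7

Only C[4] changed, to 4. In CBC, a change in C_i garbles P_i and flips the same bit in P_{i+1}. Decrypting the received ciphertext:
P[1]: D(K, 3) = F; F ⊕ 7 = 8.
P[2]: D(K, 8) = 8; 8 ⊕ 3 = B.
P[3]: D(K, 6) = 5; 5 ⊕ 8 = D.
P[4]: D(K, 4) = 1; 1 ⊕ 6 = 7.
Blocks that differ from the original plaintext: P[4].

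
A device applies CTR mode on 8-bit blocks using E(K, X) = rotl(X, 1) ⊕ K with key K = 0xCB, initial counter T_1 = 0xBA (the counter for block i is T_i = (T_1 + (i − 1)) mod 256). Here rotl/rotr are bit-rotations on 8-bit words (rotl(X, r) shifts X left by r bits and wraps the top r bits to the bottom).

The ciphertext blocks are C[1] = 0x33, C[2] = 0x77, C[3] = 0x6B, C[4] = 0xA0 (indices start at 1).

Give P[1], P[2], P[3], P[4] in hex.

P[1] = 0x8D, P[2] = 0xCB, P[3] = 0xD9, P[4] = 0x10

CTR decryption: S_i = E(K, T_i) where T_i is the counter for block i; P_i = C_i ⊕ S_i.
P[1]: T = 0xBA, S = E(K, T) = 0xBE; 0x33 ⊕ 0xBE = 0x8D.
P[2]: T = 0xBB, S = E(K, T) = 0xBC; 0x77 ⊕ 0xBC = 0xCB.
P[3]: T = 0xBC, S = E(K, T) = 0xB2; 0x6B ⊕ 0xB2 = 0xD9.
P[4]: T = 0xBD, S = E(K, T) = 0xB0; 0xA0 ⊕ 0xB0 = 0x10.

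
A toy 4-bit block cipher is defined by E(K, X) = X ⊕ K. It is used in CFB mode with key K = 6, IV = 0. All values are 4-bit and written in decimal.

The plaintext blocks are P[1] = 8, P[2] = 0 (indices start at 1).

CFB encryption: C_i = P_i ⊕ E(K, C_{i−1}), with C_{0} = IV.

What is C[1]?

C[1]: E(K, 0) = 6; 8 ⊕ 6 = 14.

C[1] = 14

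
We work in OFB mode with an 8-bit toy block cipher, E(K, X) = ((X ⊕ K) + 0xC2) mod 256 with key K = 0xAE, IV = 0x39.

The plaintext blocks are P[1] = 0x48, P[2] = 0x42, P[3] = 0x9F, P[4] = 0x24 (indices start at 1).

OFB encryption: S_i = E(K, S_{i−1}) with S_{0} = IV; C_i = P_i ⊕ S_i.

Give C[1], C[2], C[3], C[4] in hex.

C[1] = 0x11, C[2] = 0xFB, C[3] = 0x46, C[4] = 0x1D

C[1]: S = E(K, 0x39) = 0x59; 0x48 ⊕ 0x59 = 0x11.
C[2]: S = E(K, 0x59) = 0xB9; 0x42 ⊕ 0xB9 = 0xFB.
C[3]: S = E(K, 0xB9) = 0xD9; 0x9F ⊕ 0xD9 = 0x46.
C[4]: S = E(K, 0xD9) = 0x39; 0x24 ⊕ 0x39 = 0x1D.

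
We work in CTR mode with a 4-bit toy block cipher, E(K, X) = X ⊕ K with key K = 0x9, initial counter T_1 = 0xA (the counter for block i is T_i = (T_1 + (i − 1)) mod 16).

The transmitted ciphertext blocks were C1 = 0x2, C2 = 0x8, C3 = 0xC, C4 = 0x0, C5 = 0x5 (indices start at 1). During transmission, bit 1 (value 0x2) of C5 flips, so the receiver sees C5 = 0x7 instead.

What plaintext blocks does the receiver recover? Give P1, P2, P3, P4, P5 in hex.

P1 = 0x1, P2 = 0xA, P3 = 0x9, P4 = 0x4, P5 = 0x0

CTR decryption: S_i = E(K, T_i) where T_i is the counter for block i; P_i = C_i ⊕ S_i.
Only C5 changed, to 0x7. In CTR, a change in C_i flips the same bit in P_i only; the keystream is unaffected. Decrypting the received ciphertext:
P1: T = 0xA, S = E(K, T) = 0x3; 0x2 ⊕ 0x3 = 0x1.
P2: T = 0xB, S = E(K, T) = 0x2; 0x8 ⊕ 0x2 = 0xA.
P3: T = 0xC, S = E(K, T) = 0x5; 0xC ⊕ 0x5 = 0x9.
P4: T = 0xD, S = E(K, T) = 0x4; 0x0 ⊕ 0x4 = 0x4.
P5: T = 0xE, S = E(K, T) = 0x7; 0x7 ⊕ 0x7 = 0x0.
Blocks that differ from the original plaintext: P5.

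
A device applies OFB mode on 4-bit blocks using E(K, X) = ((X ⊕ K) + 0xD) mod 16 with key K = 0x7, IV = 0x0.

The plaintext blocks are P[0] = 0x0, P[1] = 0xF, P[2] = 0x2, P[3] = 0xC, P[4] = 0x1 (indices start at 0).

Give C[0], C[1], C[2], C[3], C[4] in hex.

OFB encryption: S_i = E(K, S_{i−1}) with S_{−1} = IV; C_i = P_i ⊕ S_i.
C[0]: S = E(K, 0x0) = 0x4; 0x0 ⊕ 0x4 = 0x4.
C[1]: S = E(K, 0x4) = 0x0; 0xF ⊕ 0x0 = 0xF.
C[2]: S = E(K, 0x0) = 0x4; 0x2 ⊕ 0x4 = 0x6.
C[3]: S = E(K, 0x4) = 0x0; 0xC ⊕ 0x0 = 0xC.
C[4]: S = E(K, 0x0) = 0x4; 0x1 ⊕ 0x4 = 0x5.

C[0] = 0x4, C[1] = 0xF, C[2] = 0x6, C[3] = 0xC, C[4] = 0x5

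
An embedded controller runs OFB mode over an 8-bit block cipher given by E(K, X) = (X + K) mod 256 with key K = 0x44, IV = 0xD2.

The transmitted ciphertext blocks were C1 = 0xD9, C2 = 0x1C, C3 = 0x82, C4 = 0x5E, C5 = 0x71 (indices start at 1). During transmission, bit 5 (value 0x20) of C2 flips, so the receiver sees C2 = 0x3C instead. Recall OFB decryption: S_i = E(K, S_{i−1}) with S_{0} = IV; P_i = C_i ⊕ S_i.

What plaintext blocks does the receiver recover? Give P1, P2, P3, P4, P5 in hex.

Only C2 changed, to 0x3C. In OFB, a change in C_i flips the same bit in P_i only; the keystream is unaffected. Decrypting the received ciphertext:
P1: S = E(K, 0xD2) = 0x16; 0xD9 ⊕ 0x16 = 0xCF.
P2: S = E(K, 0x16) = 0x5A; 0x3C ⊕ 0x5A = 0x66.
P3: S = E(K, 0x5A) = 0x9E; 0x82 ⊕ 0x9E = 0x1C.
P4: S = E(K, 0x9E) = 0xE2; 0x5E ⊕ 0xE2 = 0xBC.
P5: S = E(K, 0xE2) = 0x26; 0x71 ⊕ 0x26 = 0x57.
Blocks that differ from the original plaintext: P2.

P1 = 0xCF, P2 = 0x66, P3 = 0x1C, P4 = 0xBC, P5 = 0x57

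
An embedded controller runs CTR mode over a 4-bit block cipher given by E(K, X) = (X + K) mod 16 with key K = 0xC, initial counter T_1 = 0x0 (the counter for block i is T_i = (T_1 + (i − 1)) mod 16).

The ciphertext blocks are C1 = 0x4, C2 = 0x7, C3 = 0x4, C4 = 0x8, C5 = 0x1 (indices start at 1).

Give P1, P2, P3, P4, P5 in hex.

CTR decryption: S_i = E(K, T_i) where T_i is the counter for block i; P_i = C_i ⊕ S_i.
P1: T = 0x0, S = E(K, T) = 0xC; 0x4 ⊕ 0xC = 0x8.
P2: T = 0x1, S = E(K, T) = 0xD; 0x7 ⊕ 0xD = 0xA.
P3: T = 0x2, S = E(K, T) = 0xE; 0x4 ⊕ 0xE = 0xA.
P4: T = 0x3, S = E(K, T) = 0xF; 0x8 ⊕ 0xF = 0x7.
P5: T = 0x4, S = E(K, T) = 0x0; 0x1 ⊕ 0x0 = 0x1.

P1 = 0x8, P2 = 0xA, P3 = 0xA, P4 = 0x7, P5 = 0x1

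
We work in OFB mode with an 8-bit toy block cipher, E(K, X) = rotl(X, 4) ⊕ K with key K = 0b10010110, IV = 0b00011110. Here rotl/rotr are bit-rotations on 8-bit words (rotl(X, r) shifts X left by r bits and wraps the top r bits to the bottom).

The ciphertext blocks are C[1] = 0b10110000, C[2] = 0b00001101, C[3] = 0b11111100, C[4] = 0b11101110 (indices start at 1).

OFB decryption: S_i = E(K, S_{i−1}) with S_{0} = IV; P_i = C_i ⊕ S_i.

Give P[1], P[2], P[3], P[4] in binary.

P[1]: S = E(K, 0b00011110) = 0b01110111; 0b10110000 ⊕ 0b01110111 = 0b11000111.
P[2]: S = E(K, 0b01110111) = 0b11100001; 0b00001101 ⊕ 0b11100001 = 0b11101100.
P[3]: S = E(K, 0b11100001) = 0b10001000; 0b11111100 ⊕ 0b10001000 = 0b01110100.
P[4]: S = E(K, 0b10001000) = 0b00011110; 0b11101110 ⊕ 0b00011110 = 0b11110000.

P[1] = 0b11000111, P[2] = 0b11101100, P[3] = 0b01110100, P[4] = 0b11110000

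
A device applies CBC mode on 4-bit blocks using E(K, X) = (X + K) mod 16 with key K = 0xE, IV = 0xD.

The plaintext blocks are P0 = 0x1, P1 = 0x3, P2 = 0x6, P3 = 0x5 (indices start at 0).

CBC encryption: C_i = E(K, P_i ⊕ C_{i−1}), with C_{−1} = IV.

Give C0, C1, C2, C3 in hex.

C0: P0 ⊕ 0xD = 0xC; E(K, 0xC) = 0xA.
C1: P1 ⊕ 0xA = 0x9; E(K, 0x9) = 0x7.
C2: P2 ⊕ 0x7 = 0x1; E(K, 0x1) = 0xF.
C3: P3 ⊕ 0xF = 0xA; E(K, 0xA) = 0x8.

C0 = 0xA, C1 = 0x7, C2 = 0xF, C3 = 0x8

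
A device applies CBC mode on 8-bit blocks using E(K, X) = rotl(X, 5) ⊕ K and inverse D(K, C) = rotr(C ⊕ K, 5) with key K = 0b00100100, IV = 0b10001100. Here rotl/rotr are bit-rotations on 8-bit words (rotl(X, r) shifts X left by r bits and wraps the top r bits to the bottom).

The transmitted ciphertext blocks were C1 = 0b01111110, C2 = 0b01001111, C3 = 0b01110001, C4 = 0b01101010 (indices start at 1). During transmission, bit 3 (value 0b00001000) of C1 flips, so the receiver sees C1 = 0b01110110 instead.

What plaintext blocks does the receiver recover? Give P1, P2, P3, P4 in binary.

CBC decryption: P_i = D(K, C_i) ⊕ C_{i−1}, with C_{0} = IV.
Only C1 changed, to 0b01110110. In CBC, a change in C_i garbles P_i and flips the same bit in P_{i+1}. Decrypting the received ciphertext:
P1: D(K, 0b01110110) = 0b10010010; 0b10010010 ⊕ 0b10001100 = 0b00011110.
P2: D(K, 0b01001111) = 0b01011011; 0b01011011 ⊕ 0b01110110 = 0b00101101.
P3: D(K, 0b01110001) = 0b10101010; 0b10101010 ⊕ 0b01001111 = 0b11100101.
P4: D(K, 0b01101010) = 0b01110010; 0b01110010 ⊕ 0b01110001 = 0b00000011.
Blocks that differ from the original plaintext: P1, P2.

P1 = 0b00011110, P2 = 0b00101101, P3 = 0b11100101, P4 = 0b00000011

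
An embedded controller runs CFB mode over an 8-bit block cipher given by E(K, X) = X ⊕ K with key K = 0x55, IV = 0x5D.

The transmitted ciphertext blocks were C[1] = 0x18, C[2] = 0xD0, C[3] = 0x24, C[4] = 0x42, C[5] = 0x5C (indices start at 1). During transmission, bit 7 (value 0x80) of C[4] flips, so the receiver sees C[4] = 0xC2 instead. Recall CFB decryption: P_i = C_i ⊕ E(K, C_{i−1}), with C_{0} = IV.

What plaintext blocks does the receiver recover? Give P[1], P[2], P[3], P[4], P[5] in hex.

P[1] = 0x10, P[2] = 0x9D, P[3] = 0xA1, P[4] = 0xB3, P[5] = 0xCB

Only C[4] changed, to 0xC2. In CFB, a change in C_i flips the same bit in P_i and garbles P_{i+1}. Decrypting the received ciphertext:
P[1]: E(K, 0x5D) = 0x08; 0x18 ⊕ 0x08 = 0x10.
P[2]: E(K, 0x18) = 0x4D; 0xD0 ⊕ 0x4D = 0x9D.
P[3]: E(K, 0xD0) = 0x85; 0x24 ⊕ 0x85 = 0xA1.
P[4]: E(K, 0x24) = 0x71; 0xC2 ⊕ 0x71 = 0xB3.
P[5]: E(K, 0xC2) = 0x97; 0x5C ⊕ 0x97 = 0xCB.
Blocks that differ from the original plaintext: P[4], P[5].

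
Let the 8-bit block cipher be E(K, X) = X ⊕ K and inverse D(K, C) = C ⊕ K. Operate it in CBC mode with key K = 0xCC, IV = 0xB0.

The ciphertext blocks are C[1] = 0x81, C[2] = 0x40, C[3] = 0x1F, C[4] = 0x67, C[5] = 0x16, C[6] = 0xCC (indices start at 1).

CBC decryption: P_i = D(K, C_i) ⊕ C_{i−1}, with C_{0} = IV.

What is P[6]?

P[6] = 0x16

P[6]: D(K, 0xCC) = 0x00; 0x00 ⊕ 0x16 = 0x16.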